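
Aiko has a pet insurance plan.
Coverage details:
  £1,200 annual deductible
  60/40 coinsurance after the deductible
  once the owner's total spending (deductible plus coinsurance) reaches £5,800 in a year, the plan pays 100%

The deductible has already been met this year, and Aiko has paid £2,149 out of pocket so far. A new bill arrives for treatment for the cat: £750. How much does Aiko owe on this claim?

The deductible is already satisfied, so the full bill goes to coinsurance.
Owner's 40% share of £750 is £300.
Cumulative spending £2,149 + £300 = £2,449 stays under the £5,800 maximum.

£300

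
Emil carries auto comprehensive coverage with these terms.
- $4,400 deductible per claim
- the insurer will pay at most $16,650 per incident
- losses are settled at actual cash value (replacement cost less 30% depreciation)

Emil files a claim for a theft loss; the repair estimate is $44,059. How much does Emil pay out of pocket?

$27,409

Depreciate 30%: the covered value is $44,059 × 0.7 = $30,841.30.
Subtract the deductible: $30,841.30 − $4,400 = $26,441.30.
The $16,650 per-incident cap binds; insurer pays $16,650.
Policyholder's share is the uncovered remainder: $44,059 − $16,650 = $27,409.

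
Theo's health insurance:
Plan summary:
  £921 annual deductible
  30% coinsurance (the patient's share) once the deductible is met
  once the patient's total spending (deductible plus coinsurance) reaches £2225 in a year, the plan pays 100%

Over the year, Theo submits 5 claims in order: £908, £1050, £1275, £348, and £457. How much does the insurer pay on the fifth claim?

#1 (£908): fully absorbed by the deductible. Patient pays £908; OOP now £908. Plan pays £908 − £908 = £0.
#2 (£1050): £13 to deductible, leaving £1037; patient's 30% is £311.10. Cost to patient: £324.10. OOP to date £1232.10. Insurer: £1050 − £324.10 = £725.90.
#3 (£1275): 30% coinsurance on £1275 = £382.50. Patient pays £382.50; OOP now £1614.60. Insurer: £1275 − £382.50 = £892.50.
#4 (£348): deductible met; 30% of £348 = £104.40. Patient pays £104.40; OOP now £1719. Insurer: £348 − £104.40 = £243.60.
#5 (£457): 30% coinsurance on £457 = £137.10. Patient pays £137.10; OOP now £1856.10. Insurer: £457 − £137.10 = £319.90.

£319.90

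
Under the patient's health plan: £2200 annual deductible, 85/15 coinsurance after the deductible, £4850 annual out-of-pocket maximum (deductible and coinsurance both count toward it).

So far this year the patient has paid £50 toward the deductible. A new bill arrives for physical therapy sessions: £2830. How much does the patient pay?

£50 of the £2200 deductible is already met, leaving £2150.
The remaining £680 (= £2830 − £2150) moves to coinsurance.
Patient's 15% share of £680 is £102.
So the patient owes £2150 + £102 = £2252 before any cap.
Total out-of-pocket so far would be £50 + £2252 = £2302, below the £4850 cap — no reduction.

£2252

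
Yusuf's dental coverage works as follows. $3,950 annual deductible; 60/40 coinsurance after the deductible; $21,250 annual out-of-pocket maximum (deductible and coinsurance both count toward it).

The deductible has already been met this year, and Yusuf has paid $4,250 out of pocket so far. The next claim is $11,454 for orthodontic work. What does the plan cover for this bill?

The deductible is already satisfied, so the full bill goes to coinsurance.
Coinsurance: $11,454 × 40% = $4,581.60.
Cumulative spending $4,250 + $4,581.60 = $8,831.60 stays under the $21,250 maximum.
Insurer pays the balance: $11,454 − $4,581.60 = $6,872.40.

$6,872.40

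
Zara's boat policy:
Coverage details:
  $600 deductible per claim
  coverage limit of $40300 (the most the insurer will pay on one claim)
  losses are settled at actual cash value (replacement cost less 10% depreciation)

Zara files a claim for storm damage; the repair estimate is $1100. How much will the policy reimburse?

Actual cash value after 10% depreciation: $1100 × 90% = $990.
After the deductible, $990 − $600 = $390 remains.
$390 ≤ $40300, so the limit doesn't bind; insurer pays $390.

$390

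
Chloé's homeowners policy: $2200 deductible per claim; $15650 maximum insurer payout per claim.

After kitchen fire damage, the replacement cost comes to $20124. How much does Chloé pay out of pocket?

After the deductible, $20124 − $2200 = $17924 remains.
$17924 exceeds the $15650 limit, so the insurer pays the limit: $15650.
The homeowner bears the rest of the original loss: $20124 − $15650 = $4474.

$4474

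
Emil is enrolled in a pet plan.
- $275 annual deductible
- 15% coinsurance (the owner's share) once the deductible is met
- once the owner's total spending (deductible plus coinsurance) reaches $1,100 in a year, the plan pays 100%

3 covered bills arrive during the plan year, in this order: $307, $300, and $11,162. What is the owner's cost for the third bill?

Bill 1, $307: $275 finishes the deductible; $32 goes to coinsurance; owner's 15% is $4.80. Owner owes $279.80 (running OOP $279.80).
Bill 2, $300: deductible met; 15% of $300 = $45. Owner owes $45 (running OOP $324.80).
Bill 3, $11,162: deductible met; 15% of $11,162 = $1,674.30. Adding that to $324.80 gives $1,999.10, past the $1,100 cap; owner pays only $1,100 − $324.80 = $775.20.

$775.20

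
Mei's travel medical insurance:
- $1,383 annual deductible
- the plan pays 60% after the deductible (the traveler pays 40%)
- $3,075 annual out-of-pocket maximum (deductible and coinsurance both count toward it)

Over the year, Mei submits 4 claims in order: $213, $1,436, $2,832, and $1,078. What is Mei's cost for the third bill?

$1,132.80

Bill 1, $213: entire amount goes to the deductible. Traveler owes $213 (running OOP $213).
Bill 2, $1,436: deductible takes $1,170, $266 remains; coinsurance $266 × 40% = $106.40. Traveler pays $1,276.40; OOP now $1,489.40.
Bill 3, $2,832: 40% coinsurance on $2,832 = $1,132.80. Traveler pays $1,132.80; OOP now $2,622.20.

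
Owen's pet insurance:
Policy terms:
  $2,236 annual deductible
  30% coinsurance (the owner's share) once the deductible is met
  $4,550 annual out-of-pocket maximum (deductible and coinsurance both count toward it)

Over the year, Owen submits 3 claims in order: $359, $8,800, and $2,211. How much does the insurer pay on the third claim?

#1 ($359): fully absorbed by the deductible. Cost to owner: $359. OOP to date $359. Insurer: $359 − $359 = $0.
#2 ($8,800): $1,877 to deductible, leaving $6,923; coinsurance $6,923 × 30% = $2,076.90. Owner pays $3,953.90; OOP now $4,312.90. Insurer: $8,800 − $3,953.90 = $4,846.10.
#3 ($2,211): deductible already satisfied, so owner's share is 30% × $2,211 = $663.30. Adding that to $4,312.90 gives $4,976.20, past the $4,550 cap; owner pays only $4,550 − $4,312.90 = $237.10. Insurer: $2,211 − $237.10 = $1,973.90.

$1,973.90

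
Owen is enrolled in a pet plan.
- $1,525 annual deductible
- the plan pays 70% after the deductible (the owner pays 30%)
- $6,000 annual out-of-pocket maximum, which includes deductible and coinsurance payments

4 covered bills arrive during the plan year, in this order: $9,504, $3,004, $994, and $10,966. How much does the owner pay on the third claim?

$298.20

Bill 1, $9,504: $1,525 finishes the deductible; $7,979 goes to coinsurance; owner's 30% is $2,393.70. Owner owes $3,918.70 (running OOP $3,918.70).
Bill 2, $3,004: deductible already satisfied, so owner's share is 30% × $3,004 = $901.20. Cost to owner: $901.20. OOP to date $4,819.90.
Bill 3, $994: deductible met; 30% of $994 = $298.20. Cost to owner: $298.20. OOP to date $5,118.10.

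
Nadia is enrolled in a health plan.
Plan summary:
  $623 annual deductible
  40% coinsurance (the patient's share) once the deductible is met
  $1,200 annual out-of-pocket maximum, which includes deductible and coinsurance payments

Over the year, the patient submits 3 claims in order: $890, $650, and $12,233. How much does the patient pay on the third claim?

$210.20

Bill 1, $890: deductible takes $623, $267 remains; patient's 40% is $106.80. Cost to patient: $729.80. OOP to date $729.80.
Bill 2, $650: 40% coinsurance on $650 = $260. Cost to patient: $260. OOP to date $989.80.
Bill 3, $12,233: 40% coinsurance on $12,233 = $4,893.20. OOP would hit $5,883 > $1,200, so the cap limits the patient to $1,200 − $989.80 = $210.20.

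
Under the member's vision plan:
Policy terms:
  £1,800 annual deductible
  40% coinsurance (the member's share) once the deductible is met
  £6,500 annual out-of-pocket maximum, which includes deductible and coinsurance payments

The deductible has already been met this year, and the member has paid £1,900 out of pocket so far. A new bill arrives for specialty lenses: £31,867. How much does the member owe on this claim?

The deductible is already satisfied, so the full bill goes to coinsurance.
Coinsurance: £31,867 × 40% = £12,746.80.
Adding £12,746.80 to the £1,900 already spent would give £14,646.80, which exceeds the £6,500 cap; the member pays just £6,500 − £1,900 = £4,600.

£4,600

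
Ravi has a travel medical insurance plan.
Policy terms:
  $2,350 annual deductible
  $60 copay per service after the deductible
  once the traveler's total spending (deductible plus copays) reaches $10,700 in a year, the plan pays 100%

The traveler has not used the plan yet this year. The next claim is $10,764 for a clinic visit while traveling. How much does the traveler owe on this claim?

Deductible not yet touched, so the first $2,350 of the bill goes to the deductible.
That leaves $10,764 − $2,350 = $8,414 for the copay.
Copay on this service: $60.
That puts the traveler's cost at $2,350 + $60 = $2,410 before any cap.
Cumulative spending $0 + $2,410 = $2,410 stays under the $10,700 maximum.

$2,410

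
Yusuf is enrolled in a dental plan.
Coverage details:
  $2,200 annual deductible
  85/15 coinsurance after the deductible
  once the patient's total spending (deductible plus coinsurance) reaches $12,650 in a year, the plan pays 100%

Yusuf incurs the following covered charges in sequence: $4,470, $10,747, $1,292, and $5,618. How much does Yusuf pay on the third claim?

Claim 1 — $4,470: $2,200 to deductible, leaving $2,270; coinsurance $2,270 × 15% = $340.50. Cost to patient: $2,540.50. OOP to date $2,540.50.
Claim 2 — $10,747: 15% coinsurance on $10,747 = $1,612.05. Cost to patient: $1,612.05. OOP to date $4,152.55.
Claim 3 — $1,292: deductible already satisfied, so patient's share is 15% × $1,292 = $193.80. Patient owes $193.80 (running OOP $4,346.35).

$193.80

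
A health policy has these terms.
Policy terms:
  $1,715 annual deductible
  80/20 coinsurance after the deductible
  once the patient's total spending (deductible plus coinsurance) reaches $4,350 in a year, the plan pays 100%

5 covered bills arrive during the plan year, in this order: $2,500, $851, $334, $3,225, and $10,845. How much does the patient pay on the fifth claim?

#1 ($2,500): $1,715 to deductible, leaving $785; 20% of $785 = $157. Patient pays $1,872; OOP now $1,872.
#2 ($851): deductible already satisfied, so patient's share is 20% × $851 = $170.20. Patient pays $170.20; OOP now $2,042.20.
#3 ($334): 20% coinsurance on $334 = $66.80. Patient pays $66.80; OOP now $2,109.
#4 ($3,225): 20% coinsurance on $3,225 = $645. Patient pays $645; OOP now $2,754.
#5 ($10,845): deductible met; 20% of $10,845 = $2,169. OOP would hit $4,923 > $4,350, so the cap limits the patient to $4,350 − $2,754 = $1,596.

$1,596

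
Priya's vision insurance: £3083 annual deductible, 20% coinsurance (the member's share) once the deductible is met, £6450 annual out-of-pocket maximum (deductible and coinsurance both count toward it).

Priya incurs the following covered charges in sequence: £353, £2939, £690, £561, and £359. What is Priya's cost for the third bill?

Claim 1 — £353: entire amount goes to the deductible. Cost to member: £353. OOP to date £353.
Claim 2 — £2939: deductible takes £2730, £209 remains; 20% of £209 = £41.80. Cost to member: £2771.80. OOP to date £3124.80.
Claim 3 — £690: 20% coinsurance on £690 = £138. Cost to member: £138. OOP to date £3262.80.

£138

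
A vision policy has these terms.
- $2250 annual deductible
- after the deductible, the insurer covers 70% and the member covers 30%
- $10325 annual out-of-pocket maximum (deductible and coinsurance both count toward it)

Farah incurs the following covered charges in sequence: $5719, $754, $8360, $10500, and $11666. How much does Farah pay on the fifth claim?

$1150.10

Bill 1, $5719: $2250 to deductible, leaving $3469; member's 30% is $1040.70. Member owes $3290.70 (running OOP $3290.70).
Bill 2, $754: deductible met; 30% of $754 = $226.20. Member pays $226.20; OOP now $3516.90.
Bill 3, $8360: deductible met; 30% of $8360 = $2508. Member owes $2508 (running OOP $6024.90).
Bill 4, $10500: deductible already satisfied, so member's share is 30% × $10500 = $3150. Member owes $3150 (running OOP $9174.90).
Bill 5, $11666: deductible already satisfied, so member's share is 30% × $11666 = $3499.80. OOP would hit $12674.70 > $10325, so the cap limits the member to $10325 − $9174.90 = $1150.10.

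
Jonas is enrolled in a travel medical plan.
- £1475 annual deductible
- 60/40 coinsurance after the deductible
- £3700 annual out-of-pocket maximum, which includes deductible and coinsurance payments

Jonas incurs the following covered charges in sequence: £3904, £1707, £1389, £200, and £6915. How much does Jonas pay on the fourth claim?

#1 (£3904): £1475 to deductible, leaving £2429; coinsurance £2429 × 40% = £971.60. Traveler owes £2446.60 (running OOP £2446.60).
#2 (£1707): 40% coinsurance on £1707 = £682.80. Cost to traveler: £682.80. OOP to date £3129.40.
#3 (£1389): deductible met; 40% of £1389 = £555.60. Cost to traveler: £555.60. OOP to date £3685.
#4 (£200): deductible already satisfied, so traveler's share is 40% × £200 = £80. Adding that to £3685 gives £3765, past the £3700 cap; traveler pays only £3700 − £3685 = £15.

£15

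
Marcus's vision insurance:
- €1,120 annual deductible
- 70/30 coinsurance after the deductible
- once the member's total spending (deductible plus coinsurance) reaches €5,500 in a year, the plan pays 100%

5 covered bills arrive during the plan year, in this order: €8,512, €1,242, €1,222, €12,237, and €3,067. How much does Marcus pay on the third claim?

€366.60

Claim 1 (€8,512): €1,120 finishes the deductible; €7,392 goes to coinsurance; member's 30% is €2,217.60. Member pays €3,337.60; OOP now €3,337.60.
Claim 2 (€1,242): 30% coinsurance on €1,242 = €372.60. Member owes €372.60 (running OOP €3,710.20).
Claim 3 (€1,222): 30% coinsurance on €1,222 = €366.60. Member owes €366.60 (running OOP €4,076.80).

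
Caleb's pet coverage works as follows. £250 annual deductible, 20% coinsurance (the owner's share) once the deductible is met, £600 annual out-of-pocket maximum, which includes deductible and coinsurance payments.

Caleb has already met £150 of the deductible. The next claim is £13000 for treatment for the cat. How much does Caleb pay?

£450

£150 of the £250 deductible is already met, leaving £100.
That leaves £13000 − £100 = £12900 for coinsurance.
20% of £12900 = £2580 falls to the owner.
So the owner owes £100 + £2580 = £2680 before any cap.
Adding £2680 to the £150 already spent would give £2830, which exceeds the £600 cap; the owner pays just £600 − £150 = £450.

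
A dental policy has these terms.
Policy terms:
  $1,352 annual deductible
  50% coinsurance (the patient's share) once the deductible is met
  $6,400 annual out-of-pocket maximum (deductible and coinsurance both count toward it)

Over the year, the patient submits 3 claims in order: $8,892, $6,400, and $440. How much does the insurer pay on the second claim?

$5,122

Claim 1 ($8,892): $1,352 finishes the deductible; $7,540 goes to coinsurance; 50% of $7,540 = $3,770. Patient owes $5,122 (running OOP $5,122). Insurer: $8,892 − $5,122 = $3,770.
Claim 2 ($6,400): deductible met; 50% of $6,400 = $3,200. Adding that to $5,122 gives $8,322, past the $6,400 cap; patient pays only $6,400 − $5,122 = $1,278. Insurer: $6,400 − $1,278 = $5,122.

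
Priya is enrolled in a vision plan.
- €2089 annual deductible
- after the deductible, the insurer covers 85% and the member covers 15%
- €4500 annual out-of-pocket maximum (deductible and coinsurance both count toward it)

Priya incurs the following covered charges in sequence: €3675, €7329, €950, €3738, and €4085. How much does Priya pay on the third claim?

Bill 1, €3675: deductible takes €2089, €1586 remains; coinsurance €1586 × 15% = €237.90. Member pays €2326.90; OOP now €2326.90.
Bill 2, €7329: 15% coinsurance on €7329 = €1099.35. Cost to member: €1099.35. OOP to date €3426.25.
Bill 3, €950: deductible already satisfied, so member's share is 15% × €950 = €142.50. Member pays €142.50; OOP now €3568.75.

€142.50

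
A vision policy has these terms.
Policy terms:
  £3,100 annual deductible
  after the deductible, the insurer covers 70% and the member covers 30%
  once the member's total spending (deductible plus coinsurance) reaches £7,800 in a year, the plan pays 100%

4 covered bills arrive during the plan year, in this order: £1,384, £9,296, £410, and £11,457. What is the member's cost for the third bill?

£123

Bill 1, £1,384: fully absorbed by the deductible. Member pays £1,384; OOP now £1,384.
Bill 2, £9,296: £1,716 to deductible, leaving £7,580; 30% of £7,580 = £2,274. Member owes £3,990 (running OOP £5,374).
Bill 3, £410: deductible already satisfied, so member's share is 30% × £410 = £123. Member pays £123; OOP now £5,497.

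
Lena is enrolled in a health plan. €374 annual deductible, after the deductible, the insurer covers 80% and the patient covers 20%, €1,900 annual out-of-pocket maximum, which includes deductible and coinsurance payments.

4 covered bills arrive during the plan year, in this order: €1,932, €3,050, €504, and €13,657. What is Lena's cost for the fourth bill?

#1 (€1,932): deductible takes €374, €1,558 remains; 20% of €1,558 = €311.60. Patient pays €685.60; OOP now €685.60.
#2 (€3,050): 20% coinsurance on €3,050 = €610. Patient owes €610 (running OOP €1,295.60).
#3 (€504): deductible already satisfied, so patient's share is 20% × €504 = €100.80. Cost to patient: €100.80. OOP to date €1,396.40.
#4 (€13,657): deductible met; 20% of €13,657 = €2,731.40. That would push OOP to €4,127.80, over the €1,900 cap, so patient pays €1,900 − €1,396.40 = €503.60.

€503.60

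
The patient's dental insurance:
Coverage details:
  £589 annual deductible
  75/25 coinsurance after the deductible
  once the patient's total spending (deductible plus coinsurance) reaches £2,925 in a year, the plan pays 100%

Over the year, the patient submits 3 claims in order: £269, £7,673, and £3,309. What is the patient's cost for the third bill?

£497.75

Claim 1 (£269): all of it applies to the deductible. Patient pays £269; OOP now £269.
Claim 2 (£7,673): £320 finishes the deductible; £7,353 goes to coinsurance; coinsurance £7,353 × 25% = £1,838.25. Cost to patient: £2,158.25. OOP to date £2,427.25.
Claim 3 (£3,309): 25% coinsurance on £3,309 = £827.25. That would push OOP to £3,254.50, over the £2,925 cap, so patient pays £2,925 − £2,427.25 = £497.75.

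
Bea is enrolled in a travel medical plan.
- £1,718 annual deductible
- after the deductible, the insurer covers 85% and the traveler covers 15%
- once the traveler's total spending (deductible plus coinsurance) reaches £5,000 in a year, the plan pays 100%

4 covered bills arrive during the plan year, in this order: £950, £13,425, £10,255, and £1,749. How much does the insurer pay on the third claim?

Claim 1 — £950: entire amount goes to the deductible. Traveler owes £950 (running OOP £950). Insurer: £950 − £950 = £0.
Claim 2 — £13,425: £768 to deductible, leaving £12,657; traveler's 15% is £1,898.55. Traveler owes £2,666.55 (running OOP £3,616.55). Insurer: £13,425 − £2,666.55 = £10,758.45.
Claim 3 — £10,255: deductible met; 15% of £10,255 = £1,538.25. That would push OOP to £5,154.80, over the £5,000 cap, so traveler pays £5,000 − £3,616.55 = £1,383.45. Plan pays £10,255 − £1,383.45 = £8,871.55.

£8,871.55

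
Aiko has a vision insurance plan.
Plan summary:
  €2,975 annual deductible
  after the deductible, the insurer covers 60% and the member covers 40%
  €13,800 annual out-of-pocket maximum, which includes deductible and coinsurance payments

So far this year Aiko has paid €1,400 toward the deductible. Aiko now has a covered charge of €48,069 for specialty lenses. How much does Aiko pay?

€1,400 of the €2,975 deductible is already met, leaving €1,575.
That leaves €48,069 − €1,575 = €46,494 for coinsurance.
Coinsurance: €46,494 × 40% = €18,597.60.
That puts the member's cost at €1,575 + €18,597.60 = €20,172.60 before any cap.
Year-to-date out-of-pocket would reach €1,400 + €20,172.60 = €21,572.60, above the €13,800 maximum, so the member pays only €13,800 − €1,400 = €12,400.

€12,400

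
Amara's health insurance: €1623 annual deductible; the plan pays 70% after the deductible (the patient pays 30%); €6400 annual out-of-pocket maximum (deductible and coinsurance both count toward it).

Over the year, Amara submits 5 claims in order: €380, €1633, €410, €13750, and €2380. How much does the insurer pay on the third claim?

#1 (€380): entire amount goes to the deductible. Cost to patient: €380. OOP to date €380. Insurer: €380 − €380 = €0.
#2 (€1633): €1243 finishes the deductible; €390 goes to coinsurance; patient's 30% is €117. Patient owes €1360 (running OOP €1740). Insurer: €1633 − €1360 = €273.
#3 (€410): deductible already satisfied, so patient's share is 30% × €410 = €123. Cost to patient: €123. OOP to date €1863. Plan pays €410 − €123 = €287.

€287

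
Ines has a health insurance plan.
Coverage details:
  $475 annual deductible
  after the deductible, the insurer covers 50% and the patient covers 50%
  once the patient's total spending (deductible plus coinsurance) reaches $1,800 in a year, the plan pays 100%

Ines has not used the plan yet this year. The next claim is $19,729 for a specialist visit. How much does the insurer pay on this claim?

$17,929

Nothing has been paid toward the $475 deductible, so the first $475 of this charge is applied there.
After the $475 deductible portion, $19,729 − $475 = $19,254 is subject to coinsurance.
Patient's 50% share of $19,254 is $9,627.
Patient responsibility before any cap: $475 + $9,627 = $10,102.
Year-to-date out-of-pocket would reach $0 + $10,102 = $10,102, above the $1,800 maximum, so the patient pays only $1,800 − $0 = $1,800.
Insurer pays the balance: $19,729 − $1,800 = $17,929.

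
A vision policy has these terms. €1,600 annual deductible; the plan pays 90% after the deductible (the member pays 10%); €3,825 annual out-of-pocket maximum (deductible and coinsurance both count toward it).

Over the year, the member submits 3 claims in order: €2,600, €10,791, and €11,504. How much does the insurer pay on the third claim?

#1 (€2,600): €1,600 finishes the deductible; €1,000 goes to coinsurance; 10% of €1,000 = €100. Cost to member: €1,700. OOP to date €1,700. Plan pays €2,600 − €1,700 = €900.
#2 (€10,791): 10% coinsurance on €10,791 = €1,079.10. Member owes €1,079.10 (running OOP €2,779.10). Insurer: €10,791 − €1,079.10 = €9,711.90.
#3 (€11,504): deductible already satisfied, so member's share is 10% × €11,504 = €1,150.40. OOP would hit €3,929.50 > €3,825, so the cap limits the member to €3,825 − €2,779.10 = €1,045.90. Insurer: €11,504 − €1,045.90 = €10,458.10.

€10,458.10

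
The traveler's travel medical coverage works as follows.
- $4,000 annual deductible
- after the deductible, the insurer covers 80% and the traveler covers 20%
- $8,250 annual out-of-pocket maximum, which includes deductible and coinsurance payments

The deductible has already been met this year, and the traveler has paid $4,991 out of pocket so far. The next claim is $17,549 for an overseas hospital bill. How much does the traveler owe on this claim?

$3,259

With the deductible met, the entire $17,549 is subject to coinsurance.
Coinsurance: $17,549 × 20% = $3,509.80.
Year-to-date out-of-pocket would reach $4,991 + $3,509.80 = $8,500.80, above the $8,250 maximum, so the traveler pays only $8,250 − $4,991 = $3,259.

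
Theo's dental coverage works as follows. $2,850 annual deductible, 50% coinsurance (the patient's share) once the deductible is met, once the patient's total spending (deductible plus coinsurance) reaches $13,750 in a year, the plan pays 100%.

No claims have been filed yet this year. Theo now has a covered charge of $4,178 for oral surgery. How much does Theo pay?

$3,514

The full $2,850 deductible is still open; $2,850 of this bill applies to it.
That leaves $4,178 − $2,850 = $1,328 for coinsurance.
Patient's 50% share of $1,328 is $664.
Patient responsibility before any cap: $2,850 + $664 = $3,514.
Year-to-date out-of-pocket becomes $0 + $3,514 = $3,514, still under the $13,750 maximum, so no cap applies.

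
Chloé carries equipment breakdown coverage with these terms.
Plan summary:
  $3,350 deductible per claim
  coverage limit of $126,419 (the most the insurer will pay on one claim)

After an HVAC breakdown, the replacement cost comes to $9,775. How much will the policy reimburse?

After the deductible, $9,775 − $3,350 = $6,425 remains.
$6,425 ≤ $126,419, so the limit doesn't bind; insurer pays $6,425.

$6,425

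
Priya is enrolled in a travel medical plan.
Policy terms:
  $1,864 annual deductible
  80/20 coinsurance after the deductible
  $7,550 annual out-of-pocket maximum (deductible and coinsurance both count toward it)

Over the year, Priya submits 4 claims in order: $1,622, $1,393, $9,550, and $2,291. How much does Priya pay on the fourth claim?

$458.20

Claim 1 — $1,622: fully absorbed by the deductible. Cost to traveler: $1,622. OOP to date $1,622.
Claim 2 — $1,393: $242 finishes the deductible; $1,151 goes to coinsurance; traveler's 20% is $230.20. Cost to traveler: $472.20. OOP to date $2,094.20.
Claim 3 — $9,550: deductible met; 20% of $9,550 = $1,910. Traveler owes $1,910 (running OOP $4,004.20).
Claim 4 — $2,291: deductible already satisfied, so traveler's share is 20% × $2,291 = $458.20. Cost to traveler: $458.20. OOP to date $4,462.40.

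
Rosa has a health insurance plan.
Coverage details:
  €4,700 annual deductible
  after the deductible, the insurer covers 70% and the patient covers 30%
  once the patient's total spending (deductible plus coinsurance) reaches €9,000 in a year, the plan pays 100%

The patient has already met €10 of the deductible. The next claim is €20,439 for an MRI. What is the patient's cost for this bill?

€8,990

€10 of the €4,700 deductible is already met, leaving €4,690.
After the €4,690 deductible portion, €20,439 − €4,690 = €15,749 is subject to coinsurance.
30% of €15,749 = €4,724.70 falls to the patient.
That puts the patient's cost at €4,690 + €4,724.70 = €9,414.70 before any cap.
Year-to-date out-of-pocket would reach €10 + €9,414.70 = €9,424.70, above the €9,000 maximum, so the patient pays only €9,000 − €10 = €8,990.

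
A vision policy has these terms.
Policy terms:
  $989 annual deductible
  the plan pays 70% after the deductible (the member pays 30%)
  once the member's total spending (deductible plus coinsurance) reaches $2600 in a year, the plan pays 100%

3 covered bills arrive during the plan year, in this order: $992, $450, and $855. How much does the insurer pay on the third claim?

$598.50

Claim 1 — $992: $989 to deductible, leaving $3; coinsurance $3 × 30% = $0.90. Member owes $989.90 (running OOP $989.90). Insurer: $992 − $989.90 = $2.10.
Claim 2 — $450: deductible already satisfied, so member's share is 30% × $450 = $135. Member pays $135; OOP now $1124.90. Insurer: $450 − $135 = $315.
Claim 3 — $855: 30% coinsurance on $855 = $256.50. Member owes $256.50 (running OOP $1381.40). Insurer: $855 − $256.50 = $598.50.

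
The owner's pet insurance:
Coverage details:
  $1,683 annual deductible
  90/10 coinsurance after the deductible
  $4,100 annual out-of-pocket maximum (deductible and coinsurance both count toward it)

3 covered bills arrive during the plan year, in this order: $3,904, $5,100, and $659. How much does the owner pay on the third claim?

$65.90

#1 ($3,904): $1,683 finishes the deductible; $2,221 goes to coinsurance; owner's 10% is $222.10. Owner owes $1,905.10 (running OOP $1,905.10).
#2 ($5,100): deductible met; 10% of $5,100 = $510. Owner owes $510 (running OOP $2,415.10).
#3 ($659): deductible met; 10% of $659 = $65.90. Owner owes $65.90 (running OOP $2,481).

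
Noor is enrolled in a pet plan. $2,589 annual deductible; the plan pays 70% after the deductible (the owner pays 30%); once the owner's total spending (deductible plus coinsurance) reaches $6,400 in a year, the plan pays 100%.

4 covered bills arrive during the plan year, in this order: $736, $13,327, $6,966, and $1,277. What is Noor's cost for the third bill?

Claim 1 ($736): all of it applies to the deductible. Owner owes $736 (running OOP $736).
Claim 2 ($13,327): $1,853 finishes the deductible; $11,474 goes to coinsurance; coinsurance $11,474 × 30% = $3,442.20. Cost to owner: $5,295.20. OOP to date $6,031.20.
Claim 3 ($6,966): deductible met; 30% of $6,966 = $2,089.80. Adding that to $6,031.20 gives $8,121, past the $6,400 cap; owner pays only $6,400 − $6,031.20 = $368.80.

$368.80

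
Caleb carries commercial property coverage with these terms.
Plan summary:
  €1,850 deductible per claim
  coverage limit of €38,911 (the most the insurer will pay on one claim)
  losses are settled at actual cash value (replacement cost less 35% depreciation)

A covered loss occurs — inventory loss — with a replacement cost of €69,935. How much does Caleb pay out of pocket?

Actual cash value after 35% depreciation: €69,935 × 65% = €45,457.75.
Subtract the deductible: €45,457.75 − €1,850 = €43,607.75.
The €38,911 per-incident cap binds; insurer pays €38,911.
Business's share is the uncovered remainder: €69,935 − €38,911 = €31,024.

€31,024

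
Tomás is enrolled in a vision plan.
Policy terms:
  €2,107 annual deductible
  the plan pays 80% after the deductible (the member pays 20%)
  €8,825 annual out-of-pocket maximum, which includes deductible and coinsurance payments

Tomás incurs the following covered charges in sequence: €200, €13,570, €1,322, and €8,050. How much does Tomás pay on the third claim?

€264.40

Claim 1 (€200): entire amount goes to the deductible. Member pays €200; OOP now €200.
Claim 2 (€13,570): €1,907 finishes the deductible; €11,663 goes to coinsurance; member's 20% is €2,332.60. Member pays €4,239.60; OOP now €4,439.60.
Claim 3 (€1,322): deductible met; 20% of €1,322 = €264.40. Cost to member: €264.40. OOP to date €4,704.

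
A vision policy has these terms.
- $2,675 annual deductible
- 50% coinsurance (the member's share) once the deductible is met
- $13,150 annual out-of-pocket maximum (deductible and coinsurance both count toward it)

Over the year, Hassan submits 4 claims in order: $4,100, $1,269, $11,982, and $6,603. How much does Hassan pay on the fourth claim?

Claim 1 ($4,100): $2,675 finishes the deductible; $1,425 goes to coinsurance; member's 50% is $712.50. Member pays $3,387.50; OOP now $3,387.50.
Claim 2 ($1,269): 50% coinsurance on $1,269 = $634.50. Member pays $634.50; OOP now $4,022.
Claim 3 ($11,982): deductible met; 50% of $11,982 = $5,991. Member pays $5,991; OOP now $10,013.
Claim 4 ($6,603): deductible already satisfied, so member's share is 50% × $6,603 = $3,301.50. Adding that to $10,013 gives $13,314.50, past the $13,150 cap; member pays only $13,150 − $10,013 = $3,137.

$3,137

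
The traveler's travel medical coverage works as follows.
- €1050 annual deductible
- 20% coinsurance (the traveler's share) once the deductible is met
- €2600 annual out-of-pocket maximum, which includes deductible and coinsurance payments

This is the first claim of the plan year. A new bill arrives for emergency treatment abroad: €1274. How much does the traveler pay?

Nothing has been paid toward the €1050 deductible, so the first €1050 of this charge is applied there.
That leaves €1274 − €1050 = €224 for coinsurance.
20% of €224 = €44.80 falls to the traveler.
Traveler responsibility before any cap: €1050 + €44.80 = €1094.80.
Year-to-date out-of-pocket becomes €0 + €1094.80 = €1094.80, still under the €2600 maximum, so no cap applies.

€1094.80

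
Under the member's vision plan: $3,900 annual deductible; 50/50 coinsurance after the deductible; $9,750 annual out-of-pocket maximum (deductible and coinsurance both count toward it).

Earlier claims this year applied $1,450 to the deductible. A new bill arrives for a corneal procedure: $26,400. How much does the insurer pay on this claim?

$18,100

Remaining deductible: $3,900 − $1,450 = $2,450.
The remaining $23,950 (= $26,400 − $2,450) moves to coinsurance.
50% of $23,950 = $11,975 falls to the member.
Member responsibility before any cap: $2,450 + $11,975 = $14,425.
Adding $14,425 to the $1,450 already spent would give $15,875, which exceeds the $9,750 cap; the member pays just $9,750 − $1,450 = $8,300.
The plan picks up $26,400 − $8,300 = $18,100.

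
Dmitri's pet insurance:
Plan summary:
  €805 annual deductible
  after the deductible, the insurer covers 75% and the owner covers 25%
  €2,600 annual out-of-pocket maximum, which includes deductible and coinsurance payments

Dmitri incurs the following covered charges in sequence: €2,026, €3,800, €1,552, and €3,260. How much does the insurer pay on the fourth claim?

Claim 1 — €2,026: deductible takes €805, €1,221 remains; coinsurance €1,221 × 25% = €305.25. Owner owes €1,110.25 (running OOP €1,110.25). Plan pays €2,026 − €1,110.25 = €915.75.
Claim 2 — €3,800: deductible already satisfied, so owner's share is 25% × €3,800 = €950. Owner pays €950; OOP now €2,060.25. Plan pays €3,800 − €950 = €2,850.
Claim 3 — €1,552: deductible met; 25% of €1,552 = €388. Owner pays €388; OOP now €2,448.25. Insurer: €1,552 − €388 = €1,164.
Claim 4 — €3,260: 25% coinsurance on €3,260 = €815. OOP would hit €3,263.25 > €2,600, so the cap limits the owner to €2,600 − €2,448.25 = €151.75. Insurer: €3,260 − €151.75 = €3,108.25.

€3,108.25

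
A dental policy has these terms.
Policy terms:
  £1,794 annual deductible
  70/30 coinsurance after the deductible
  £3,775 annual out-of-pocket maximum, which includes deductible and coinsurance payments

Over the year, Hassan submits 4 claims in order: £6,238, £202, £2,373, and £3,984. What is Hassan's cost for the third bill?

Claim 1 — £6,238: £1,794 finishes the deductible; £4,444 goes to coinsurance; coinsurance £4,444 × 30% = £1,333.20. Cost to patient: £3,127.20. OOP to date £3,127.20.
Claim 2 — £202: deductible met; 30% of £202 = £60.60. Cost to patient: £60.60. OOP to date £3,187.80.
Claim 3 — £2,373: deductible met; 30% of £2,373 = £711.90. OOP would hit £3,899.70 > £3,775, so the cap limits the patient to £3,775 − £3,187.80 = £587.20.

£587.20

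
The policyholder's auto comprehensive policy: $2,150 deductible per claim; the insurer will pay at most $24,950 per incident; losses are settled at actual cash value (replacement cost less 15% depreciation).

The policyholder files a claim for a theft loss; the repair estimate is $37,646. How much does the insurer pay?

Depreciate 15%: the covered value is $37,646 × 0.85 = $31,999.10.
After the deductible, $31,999.10 − $2,150 = $29,849.10 remains.
The $24,950 per-incident cap binds; insurer pays $24,950.

$24,950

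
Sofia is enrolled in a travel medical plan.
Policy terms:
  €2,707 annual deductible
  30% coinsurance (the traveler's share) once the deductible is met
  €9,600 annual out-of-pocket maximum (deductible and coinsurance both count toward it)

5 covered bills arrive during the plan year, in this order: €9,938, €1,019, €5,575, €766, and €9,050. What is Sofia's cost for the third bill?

Claim 1 (€9,938): €2,707 to deductible, leaving €7,231; traveler's 30% is €2,169.30. Cost to traveler: €4,876.30. OOP to date €4,876.30.
Claim 2 (€1,019): deductible already satisfied, so traveler's share is 30% × €1,019 = €305.70. Traveler owes €305.70 (running OOP €5,182).
Claim 3 (€5,575): deductible already satisfied, so traveler's share is 30% × €5,575 = €1,672.50. Traveler pays €1,672.50; OOP now €6,854.50.

€1,672.50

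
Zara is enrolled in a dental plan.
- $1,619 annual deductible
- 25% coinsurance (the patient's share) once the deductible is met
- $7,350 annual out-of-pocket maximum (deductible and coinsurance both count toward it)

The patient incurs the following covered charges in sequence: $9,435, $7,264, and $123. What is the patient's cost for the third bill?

$30.75

Claim 1 — $9,435: $1,619 finishes the deductible; $7,816 goes to coinsurance; patient's 25% is $1,954. Patient pays $3,573; OOP now $3,573.
Claim 2 — $7,264: 25% coinsurance on $7,264 = $1,816. Cost to patient: $1,816. OOP to date $5,389.
Claim 3 — $123: deductible met; 25% of $123 = $30.75. Cost to patient: $30.75. OOP to date $5,419.75.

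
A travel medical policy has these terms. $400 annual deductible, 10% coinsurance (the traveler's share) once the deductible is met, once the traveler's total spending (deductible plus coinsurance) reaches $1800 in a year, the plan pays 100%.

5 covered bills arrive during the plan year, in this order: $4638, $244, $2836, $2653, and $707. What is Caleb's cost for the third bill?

$283.60

Claim 1 — $4638: $400 finishes the deductible; $4238 goes to coinsurance; traveler's 10% is $423.80. Traveler owes $823.80 (running OOP $823.80).
Claim 2 — $244: 10% coinsurance on $244 = $24.40. Traveler owes $24.40 (running OOP $848.20).
Claim 3 — $2836: deductible met; 10% of $2836 = $283.60. Cost to traveler: $283.60. OOP to date $1131.80.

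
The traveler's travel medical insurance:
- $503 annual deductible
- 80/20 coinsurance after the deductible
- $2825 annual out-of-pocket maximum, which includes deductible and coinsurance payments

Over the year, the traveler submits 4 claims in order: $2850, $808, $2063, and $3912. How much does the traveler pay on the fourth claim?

$782.40

#1 ($2850): $503 to deductible, leaving $2347; traveler's 20% is $469.40. Traveler owes $972.40 (running OOP $972.40).
#2 ($808): deductible met; 20% of $808 = $161.60. Cost to traveler: $161.60. OOP to date $1134.
#3 ($2063): 20% coinsurance on $2063 = $412.60. Traveler pays $412.60; OOP now $1546.60.
#4 ($3912): deductible met; 20% of $3912 = $782.40. Traveler pays $782.40; OOP now $2329.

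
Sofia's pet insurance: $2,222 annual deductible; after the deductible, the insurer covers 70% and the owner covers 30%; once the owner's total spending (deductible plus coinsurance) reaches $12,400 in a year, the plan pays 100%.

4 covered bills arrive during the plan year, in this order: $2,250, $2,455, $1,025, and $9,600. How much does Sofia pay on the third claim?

Bill 1, $2,250: $2,222 to deductible, leaving $28; owner's 30% is $8.40. Owner owes $2,230.40 (running OOP $2,230.40).
Bill 2, $2,455: deductible already satisfied, so owner's share is 30% × $2,455 = $736.50. Owner pays $736.50; OOP now $2,966.90.
Bill 3, $1,025: deductible met; 30% of $1,025 = $307.50. Owner owes $307.50 (running OOP $3,274.40).

$307.50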